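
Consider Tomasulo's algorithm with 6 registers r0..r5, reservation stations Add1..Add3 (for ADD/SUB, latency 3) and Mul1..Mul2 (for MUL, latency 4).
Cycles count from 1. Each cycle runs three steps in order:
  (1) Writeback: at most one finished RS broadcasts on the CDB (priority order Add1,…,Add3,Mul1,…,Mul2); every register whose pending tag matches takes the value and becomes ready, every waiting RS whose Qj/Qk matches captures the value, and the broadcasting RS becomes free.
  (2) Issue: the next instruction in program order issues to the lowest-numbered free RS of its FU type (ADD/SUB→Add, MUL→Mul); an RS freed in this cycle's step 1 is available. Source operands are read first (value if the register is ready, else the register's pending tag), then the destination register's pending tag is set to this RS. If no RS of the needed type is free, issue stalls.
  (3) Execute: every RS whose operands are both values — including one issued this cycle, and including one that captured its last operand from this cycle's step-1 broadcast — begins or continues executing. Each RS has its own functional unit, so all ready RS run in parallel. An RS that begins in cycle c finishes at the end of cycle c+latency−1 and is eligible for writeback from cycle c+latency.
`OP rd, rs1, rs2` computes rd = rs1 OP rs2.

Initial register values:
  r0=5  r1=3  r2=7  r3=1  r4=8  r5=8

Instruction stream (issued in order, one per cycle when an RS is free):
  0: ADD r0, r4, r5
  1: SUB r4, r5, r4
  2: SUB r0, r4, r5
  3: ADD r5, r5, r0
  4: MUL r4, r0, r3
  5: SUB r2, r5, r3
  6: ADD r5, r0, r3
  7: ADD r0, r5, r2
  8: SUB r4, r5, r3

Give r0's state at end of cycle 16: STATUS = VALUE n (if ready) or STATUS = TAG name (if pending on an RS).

  c1: issue ADD r0<-Add1  regs: r0:Add1,r1:3,r2:7,r3:1,r4:8,r5:8
  c2: issue SUB r4<-Add2  regs: r0:Add1,r1:3,r2:7,r3:1,r4:Add2,r5:8
  c3: issue SUB r0<-Add3  regs: r0:Add3,r1:3,r2:7,r3:1,r4:Add2,r5:8
  c4: CDB Add1=16; issue ADD r5<-Add1  regs: r0:Add3,r1:3,r2:7,r3:1,r4:Add2,r5:Add1
  c5: CDB Add2=0; issue MUL r4<-Mul1  regs: r0:Add3,r1:3,r2:7,r3:1,r4:Mul1,r5:Add1
  c6: issue SUB r2<-Add2  regs: r0:Add3,r1:3,r2:Add2,r3:1,r4:Mul1,r5:Add1
  c7: stall  regs: r0:Add3,r1:3,r2:Add2,r3:1,r4:Mul1,r5:Add1
  c8: CDB Add3=-8; issue ADD r5<-Add3  regs: r0:-8,r1:3,r2:Add2,r3:1,r4:Mul1,r5:Add3
  c9: stall  regs: r0:-8,r1:3,r2:Add2,r3:1,r4:Mul1,r5:Add3
  c10: stall  regs: r0:-8,r1:3,r2:Add2,r3:1,r4:Mul1,r5:Add3
  c11: CDB Add1=0; issue ADD r0<-Add1  regs: r0:Add1,r1:3,r2:Add2,r3:1,r4:Mul1,r5:Add3
  c12: CDB Add3=-7; issue SUB r4<-Add3  regs: r0:Add1,r1:3,r2:Add2,r3:1,r4:Add3,r5:-7
  c13: CDB Mul1=-8  regs: r0:Add1,r1:3,r2:Add2,r3:1,r4:Add3,r5:-7
  c14: CDB Add2=-1  regs: r0:Add1,r1:3,r2:-1,r3:1,r4:Add3,r5:-7
  c15: CDB Add3=-8  regs: r0:Add1,r1:3,r2:-1,r3:1,r4:-8,r5:-7
  c16: -  regs: r0:Add1,r1:3,r2:-1,r3:1,r4:-8,r5:-7

STATUS = TAG Add1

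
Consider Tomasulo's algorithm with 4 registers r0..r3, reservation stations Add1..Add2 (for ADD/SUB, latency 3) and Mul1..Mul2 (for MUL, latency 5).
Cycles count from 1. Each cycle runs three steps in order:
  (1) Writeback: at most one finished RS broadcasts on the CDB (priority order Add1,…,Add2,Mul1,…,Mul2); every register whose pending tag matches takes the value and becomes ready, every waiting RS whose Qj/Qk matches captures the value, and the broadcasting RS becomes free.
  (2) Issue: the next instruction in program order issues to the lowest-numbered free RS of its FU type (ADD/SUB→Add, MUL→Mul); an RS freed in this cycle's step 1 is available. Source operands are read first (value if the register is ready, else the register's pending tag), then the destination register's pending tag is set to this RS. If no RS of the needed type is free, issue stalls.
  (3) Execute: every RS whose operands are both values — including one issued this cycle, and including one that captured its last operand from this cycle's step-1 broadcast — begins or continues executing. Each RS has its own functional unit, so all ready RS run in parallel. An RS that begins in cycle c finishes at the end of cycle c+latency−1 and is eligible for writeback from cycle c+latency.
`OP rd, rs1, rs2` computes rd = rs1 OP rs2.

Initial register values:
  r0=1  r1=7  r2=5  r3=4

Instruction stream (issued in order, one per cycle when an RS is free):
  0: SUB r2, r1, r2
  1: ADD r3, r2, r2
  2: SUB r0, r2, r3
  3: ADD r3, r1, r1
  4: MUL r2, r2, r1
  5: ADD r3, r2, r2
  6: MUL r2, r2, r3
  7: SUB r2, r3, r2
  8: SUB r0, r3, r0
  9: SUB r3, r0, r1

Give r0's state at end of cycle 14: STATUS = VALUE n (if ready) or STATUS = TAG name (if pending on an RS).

STATUS = VALUE -2

c1: issue SUB r2<-Add1 | r0:1,r1:7,r2:Add1,r3:4
c2: issue ADD r3<-Add2 | r0:1,r1:7,r2:Add1,r3:Add2
c3: stall | r0:1,r1:7,r2:Add1,r3:Add2
c4: CDB Add1=2; issue SUB r0<-Add1 | r0:Add1,r1:7,r2:2,r3:Add2
c5: stall | r0:Add1,r1:7,r2:2,r3:Add2
c6: stall | r0:Add1,r1:7,r2:2,r3:Add2
c7: CDB Add2=4; issue ADD r3<-Add2 | r0:Add1,r1:7,r2:2,r3:Add2
c8: issue MUL r2<-Mul1 | r0:Add1,r1:7,r2:Mul1,r3:Add2
c9: stall | r0:Add1,r1:7,r2:Mul1,r3:Add2
c10: CDB Add1=-2; issue ADD r3<-Add1 | r0:-2,r1:7,r2:Mul1,r3:Add1
c11: CDB Add2=14; issue MUL r2<-Mul2 | r0:-2,r1:7,r2:Mul2,r3:Add1
c12: issue SUB r2<-Add2 | r0:-2,r1:7,r2:Add2,r3:Add1
c13: CDB Mul1=14; stall | r0:-2,r1:7,r2:Add2,r3:Add1
c14: stall | r0:-2,r1:7,r2:Add2,r3:Add1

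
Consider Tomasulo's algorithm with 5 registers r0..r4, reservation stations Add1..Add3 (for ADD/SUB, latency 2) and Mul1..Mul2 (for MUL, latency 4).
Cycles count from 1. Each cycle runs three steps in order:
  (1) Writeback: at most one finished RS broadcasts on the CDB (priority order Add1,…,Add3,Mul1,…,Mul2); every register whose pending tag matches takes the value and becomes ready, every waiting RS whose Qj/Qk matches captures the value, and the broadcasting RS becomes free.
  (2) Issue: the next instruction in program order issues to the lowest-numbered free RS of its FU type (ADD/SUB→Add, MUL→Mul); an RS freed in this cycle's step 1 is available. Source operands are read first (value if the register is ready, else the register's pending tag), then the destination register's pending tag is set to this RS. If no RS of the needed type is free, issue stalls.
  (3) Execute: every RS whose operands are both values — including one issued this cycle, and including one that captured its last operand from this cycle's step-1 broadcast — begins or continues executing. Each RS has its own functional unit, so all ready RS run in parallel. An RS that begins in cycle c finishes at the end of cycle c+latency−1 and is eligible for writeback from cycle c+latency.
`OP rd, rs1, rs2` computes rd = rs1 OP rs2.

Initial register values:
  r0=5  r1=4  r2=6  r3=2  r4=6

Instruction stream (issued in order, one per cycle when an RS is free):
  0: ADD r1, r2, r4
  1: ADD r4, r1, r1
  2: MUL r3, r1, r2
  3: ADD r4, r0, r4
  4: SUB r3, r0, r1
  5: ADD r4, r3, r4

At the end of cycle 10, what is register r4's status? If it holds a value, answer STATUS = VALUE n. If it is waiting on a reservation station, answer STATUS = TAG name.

STATUS = VALUE 22

c1: issue ADD r1<-Add1 | r0:5,r1:Add1,r2:6,r3:2,r4:6
c2: issue ADD r4<-Add2 | r0:5,r1:Add1,r2:6,r3:2,r4:Add2
c3: CDB Add1=12; issue MUL r3<-Mul1 | r0:5,r1:12,r2:6,r3:Mul1,r4:Add2
c4: issue ADD r4<-Add1 | r0:5,r1:12,r2:6,r3:Mul1,r4:Add1
c5: CDB Add2=24; issue SUB r3<-Add2 | r0:5,r1:12,r2:6,r3:Add2,r4:Add1
c6: issue ADD r4<-Add3 | r0:5,r1:12,r2:6,r3:Add2,r4:Add3
c7: CDB Add1=29 | r0:5,r1:12,r2:6,r3:Add2,r4:Add3
c8: CDB Add2=-7 | r0:5,r1:12,r2:6,r3:-7,r4:Add3
c9: CDB Mul1=72 | r0:5,r1:12,r2:6,r3:-7,r4:Add3
c10: CDB Add3=22 | r0:5,r1:12,r2:6,r3:-7,r4:22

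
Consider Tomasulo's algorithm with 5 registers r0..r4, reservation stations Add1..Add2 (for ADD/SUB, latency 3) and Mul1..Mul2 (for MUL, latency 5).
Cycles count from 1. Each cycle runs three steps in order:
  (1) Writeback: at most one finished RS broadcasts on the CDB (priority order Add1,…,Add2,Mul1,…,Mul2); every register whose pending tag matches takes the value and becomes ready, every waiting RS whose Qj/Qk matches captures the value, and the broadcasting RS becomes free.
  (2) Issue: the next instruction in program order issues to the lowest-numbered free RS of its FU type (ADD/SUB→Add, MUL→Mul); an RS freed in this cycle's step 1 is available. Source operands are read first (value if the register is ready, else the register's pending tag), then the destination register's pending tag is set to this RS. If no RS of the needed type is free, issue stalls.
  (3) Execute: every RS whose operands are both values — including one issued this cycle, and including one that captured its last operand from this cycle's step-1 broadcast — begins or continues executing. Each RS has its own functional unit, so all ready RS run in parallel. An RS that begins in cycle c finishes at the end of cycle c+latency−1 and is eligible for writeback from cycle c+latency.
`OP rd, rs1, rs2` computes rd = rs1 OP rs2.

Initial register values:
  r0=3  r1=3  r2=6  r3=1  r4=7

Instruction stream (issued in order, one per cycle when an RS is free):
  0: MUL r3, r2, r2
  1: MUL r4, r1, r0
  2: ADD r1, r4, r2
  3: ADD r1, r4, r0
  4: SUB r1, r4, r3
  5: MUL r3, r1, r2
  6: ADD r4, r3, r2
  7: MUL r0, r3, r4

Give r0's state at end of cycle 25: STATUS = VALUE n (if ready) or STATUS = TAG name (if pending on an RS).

STATUS = TAG Mul2

c1: issue MUL r3<-Mul1 | r0:3,r1:3,r2:6,r3:Mul1,r4:7
c2: issue MUL r4<-Mul2 | r0:3,r1:3,r2:6,r3:Mul1,r4:Mul2
c3: issue ADD r1<-Add1 | r0:3,r1:Add1,r2:6,r3:Mul1,r4:Mul2
c4: issue ADD r1<-Add2 | r0:3,r1:Add2,r2:6,r3:Mul1,r4:Mul2
c5: stall | r0:3,r1:Add2,r2:6,r3:Mul1,r4:Mul2
c6: CDB Mul1=36; stall | r0:3,r1:Add2,r2:6,r3:36,r4:Mul2
c7: CDB Mul2=9; stall | r0:3,r1:Add2,r2:6,r3:36,r4:9
c8: stall | r0:3,r1:Add2,r2:6,r3:36,r4:9
c9: stall | r0:3,r1:Add2,r2:6,r3:36,r4:9
c10: CDB Add1=15; issue SUB r1<-Add1 | r0:3,r1:Add1,r2:6,r3:36,r4:9
c11: CDB Add2=12; issue MUL r3<-Mul1 | r0:3,r1:Add1,r2:6,r3:Mul1,r4:9
c12: issue ADD r4<-Add2 | r0:3,r1:Add1,r2:6,r3:Mul1,r4:Add2
c13: CDB Add1=-27; issue MUL r0<-Mul2 | r0:Mul2,r1:-27,r2:6,r3:Mul1,r4:Add2
c14: - | r0:Mul2,r1:-27,r2:6,r3:Mul1,r4:Add2
c15: - | r0:Mul2,r1:-27,r2:6,r3:Mul1,r4:Add2
c16: - | r0:Mul2,r1:-27,r2:6,r3:Mul1,r4:Add2
c17: - | r0:Mul2,r1:-27,r2:6,r3:Mul1,r4:Add2
c18: CDB Mul1=-162 | r0:Mul2,r1:-27,r2:6,r3:-162,r4:Add2
c19: - | r0:Mul2,r1:-27,r2:6,r3:-162,r4:Add2
c20: - | r0:Mul2,r1:-27,r2:6,r3:-162,r4:Add2
c21: CDB Add2=-156 | r0:Mul2,r1:-27,r2:6,r3:-162,r4:-156
c22: - | r0:Mul2,r1:-27,r2:6,r3:-162,r4:-156
c23: - | r0:Mul2,r1:-27,r2:6,r3:-162,r4:-156
c24: - | r0:Mul2,r1:-27,r2:6,r3:-162,r4:-156
c25: - | r0:Mul2,r1:-27,r2:6,r3:-162,r4:-156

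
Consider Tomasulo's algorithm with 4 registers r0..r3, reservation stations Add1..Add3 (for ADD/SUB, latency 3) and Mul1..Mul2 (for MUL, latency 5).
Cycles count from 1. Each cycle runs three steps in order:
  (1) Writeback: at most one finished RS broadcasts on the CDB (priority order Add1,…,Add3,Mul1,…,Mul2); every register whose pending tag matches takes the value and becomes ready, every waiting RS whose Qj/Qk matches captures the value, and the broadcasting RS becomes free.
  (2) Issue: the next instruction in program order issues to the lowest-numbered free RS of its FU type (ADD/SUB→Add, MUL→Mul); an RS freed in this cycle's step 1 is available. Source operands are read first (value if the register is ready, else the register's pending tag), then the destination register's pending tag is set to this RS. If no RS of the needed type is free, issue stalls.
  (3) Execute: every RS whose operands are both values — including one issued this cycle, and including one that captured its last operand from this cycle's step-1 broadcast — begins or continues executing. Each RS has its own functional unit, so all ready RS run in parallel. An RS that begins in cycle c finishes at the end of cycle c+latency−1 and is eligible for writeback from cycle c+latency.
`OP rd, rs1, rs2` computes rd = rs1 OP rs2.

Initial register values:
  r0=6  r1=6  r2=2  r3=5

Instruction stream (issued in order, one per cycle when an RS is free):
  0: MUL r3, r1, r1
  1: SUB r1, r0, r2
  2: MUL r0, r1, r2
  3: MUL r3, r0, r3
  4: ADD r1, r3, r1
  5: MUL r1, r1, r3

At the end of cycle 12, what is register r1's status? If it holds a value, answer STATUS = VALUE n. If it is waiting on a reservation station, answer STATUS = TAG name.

c1: issue MUL r3<-Mul1 | r0:6,r1:6,r2:2,r3:Mul1
c2: issue SUB r1<-Add1 | r0:6,r1:Add1,r2:2,r3:Mul1
c3: issue MUL r0<-Mul2 | r0:Mul2,r1:Add1,r2:2,r3:Mul1
c4: stall | r0:Mul2,r1:Add1,r2:2,r3:Mul1
c5: CDB Add1=4; stall | r0:Mul2,r1:4,r2:2,r3:Mul1
c6: CDB Mul1=36; issue MUL r3<-Mul1 | r0:Mul2,r1:4,r2:2,r3:Mul1
c7: issue ADD r1<-Add1 | r0:Mul2,r1:Add1,r2:2,r3:Mul1
c8: stall | r0:Mul2,r1:Add1,r2:2,r3:Mul1
c9: stall | r0:Mul2,r1:Add1,r2:2,r3:Mul1
c10: CDB Mul2=8; issue MUL r1<-Mul2 | r0:8,r1:Mul2,r2:2,r3:Mul1
c11: - | r0:8,r1:Mul2,r2:2,r3:Mul1
c12: - | r0:8,r1:Mul2,r2:2,r3:Mul1

STATUS = TAG Mul2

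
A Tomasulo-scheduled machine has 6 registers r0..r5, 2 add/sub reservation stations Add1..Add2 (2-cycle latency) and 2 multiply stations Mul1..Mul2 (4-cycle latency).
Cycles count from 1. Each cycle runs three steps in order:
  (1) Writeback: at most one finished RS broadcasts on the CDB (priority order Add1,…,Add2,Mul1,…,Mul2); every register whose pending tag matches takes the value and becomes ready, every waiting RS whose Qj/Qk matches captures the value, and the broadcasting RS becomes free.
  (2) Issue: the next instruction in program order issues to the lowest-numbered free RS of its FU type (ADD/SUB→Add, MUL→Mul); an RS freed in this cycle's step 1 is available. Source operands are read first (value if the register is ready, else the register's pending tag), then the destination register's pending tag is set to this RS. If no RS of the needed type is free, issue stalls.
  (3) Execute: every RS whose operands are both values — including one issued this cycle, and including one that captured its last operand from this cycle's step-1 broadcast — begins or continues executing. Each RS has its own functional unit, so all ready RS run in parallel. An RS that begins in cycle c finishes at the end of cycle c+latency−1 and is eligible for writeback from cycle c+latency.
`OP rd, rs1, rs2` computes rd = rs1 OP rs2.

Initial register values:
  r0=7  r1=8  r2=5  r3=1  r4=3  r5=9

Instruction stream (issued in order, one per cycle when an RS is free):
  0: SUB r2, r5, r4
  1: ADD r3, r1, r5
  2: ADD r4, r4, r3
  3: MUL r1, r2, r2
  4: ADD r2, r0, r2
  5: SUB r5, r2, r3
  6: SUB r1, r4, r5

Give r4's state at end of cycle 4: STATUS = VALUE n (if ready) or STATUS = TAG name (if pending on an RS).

  c1: issue SUB r2<-Add1  regs: r0:7,r1:8,r2:Add1,r3:1,r4:3,r5:9
  c2: issue ADD r3<-Add2  regs: r0:7,r1:8,r2:Add1,r3:Add2,r4:3,r5:9
  c3: CDB Add1=6; issue ADD r4<-Add1  regs: r0:7,r1:8,r2:6,r3:Add2,r4:Add1,r5:9
  c4: CDB Add2=17; issue MUL r1<-Mul1  regs: r0:7,r1:Mul1,r2:6,r3:17,r4:Add1,r5:9

STATUS = TAG Add1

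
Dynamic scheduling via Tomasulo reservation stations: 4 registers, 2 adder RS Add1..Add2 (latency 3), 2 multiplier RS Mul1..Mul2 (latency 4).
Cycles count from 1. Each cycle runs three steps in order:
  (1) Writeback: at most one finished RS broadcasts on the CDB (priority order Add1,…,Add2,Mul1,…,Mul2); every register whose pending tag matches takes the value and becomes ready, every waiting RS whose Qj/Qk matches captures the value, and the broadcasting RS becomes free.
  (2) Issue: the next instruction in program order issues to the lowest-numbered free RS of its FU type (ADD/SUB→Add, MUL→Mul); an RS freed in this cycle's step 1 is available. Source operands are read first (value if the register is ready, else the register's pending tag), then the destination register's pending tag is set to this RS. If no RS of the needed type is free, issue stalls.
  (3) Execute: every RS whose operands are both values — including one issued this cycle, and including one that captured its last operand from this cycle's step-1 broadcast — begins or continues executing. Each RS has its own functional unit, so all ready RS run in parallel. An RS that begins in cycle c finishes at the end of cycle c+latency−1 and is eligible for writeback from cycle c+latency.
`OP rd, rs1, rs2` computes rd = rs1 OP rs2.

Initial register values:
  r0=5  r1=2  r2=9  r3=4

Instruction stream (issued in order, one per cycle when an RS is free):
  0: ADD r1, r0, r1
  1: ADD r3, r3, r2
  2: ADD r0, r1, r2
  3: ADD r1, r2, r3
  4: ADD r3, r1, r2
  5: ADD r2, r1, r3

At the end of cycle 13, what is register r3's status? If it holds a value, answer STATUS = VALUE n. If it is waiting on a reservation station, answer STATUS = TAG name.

c1: issue ADD r1<-Add1 | r0:5,r1:Add1,r2:9,r3:4
c2: issue ADD r3<-Add2 | r0:5,r1:Add1,r2:9,r3:Add2
c3: stall | r0:5,r1:Add1,r2:9,r3:Add2
c4: CDB Add1=7; issue ADD r0<-Add1 | r0:Add1,r1:7,r2:9,r3:Add2
c5: CDB Add2=13; issue ADD r1<-Add2 | r0:Add1,r1:Add2,r2:9,r3:13
c6: stall | r0:Add1,r1:Add2,r2:9,r3:13
c7: CDB Add1=16; issue ADD r3<-Add1 | r0:16,r1:Add2,r2:9,r3:Add1
c8: CDB Add2=22; issue ADD r2<-Add2 | r0:16,r1:22,r2:Add2,r3:Add1
c9: - | r0:16,r1:22,r2:Add2,r3:Add1
c10: - | r0:16,r1:22,r2:Add2,r3:Add1
c11: CDB Add1=31 | r0:16,r1:22,r2:Add2,r3:31
c12: - | r0:16,r1:22,r2:Add2,r3:31
c13: - | r0:16,r1:22,r2:Add2,r3:31

STATUS = VALUE 31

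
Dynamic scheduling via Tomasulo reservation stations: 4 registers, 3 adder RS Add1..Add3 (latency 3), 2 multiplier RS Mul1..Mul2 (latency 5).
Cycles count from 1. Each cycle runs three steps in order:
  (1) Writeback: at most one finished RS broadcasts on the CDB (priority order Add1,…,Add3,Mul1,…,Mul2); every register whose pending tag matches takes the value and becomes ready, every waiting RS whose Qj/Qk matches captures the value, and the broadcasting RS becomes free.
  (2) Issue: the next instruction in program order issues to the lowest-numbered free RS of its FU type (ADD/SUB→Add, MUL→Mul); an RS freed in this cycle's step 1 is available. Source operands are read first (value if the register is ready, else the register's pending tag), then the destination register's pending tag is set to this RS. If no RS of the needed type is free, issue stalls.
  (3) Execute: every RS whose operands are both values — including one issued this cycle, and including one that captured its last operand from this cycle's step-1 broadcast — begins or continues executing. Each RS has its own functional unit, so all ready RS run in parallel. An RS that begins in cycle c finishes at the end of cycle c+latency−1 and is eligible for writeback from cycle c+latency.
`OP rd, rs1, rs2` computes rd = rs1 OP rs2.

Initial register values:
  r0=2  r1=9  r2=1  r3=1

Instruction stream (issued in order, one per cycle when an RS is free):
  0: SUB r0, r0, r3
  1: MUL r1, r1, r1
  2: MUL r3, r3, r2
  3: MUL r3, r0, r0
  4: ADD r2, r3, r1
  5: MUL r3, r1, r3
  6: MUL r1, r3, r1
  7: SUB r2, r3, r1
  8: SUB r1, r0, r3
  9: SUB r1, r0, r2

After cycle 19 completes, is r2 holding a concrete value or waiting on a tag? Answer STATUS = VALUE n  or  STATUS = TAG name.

STATUS = TAG Add2

  c1: issue SUB r0<-Add1  regs: r0:Add1,r1:9,r2:1,r3:1
  c2: issue MUL r1<-Mul1  regs: r0:Add1,r1:Mul1,r2:1,r3:1
  c3: issue MUL r3<-Mul2  regs: r0:Add1,r1:Mul1,r2:1,r3:Mul2
  c4: CDB Add1=1; stall  regs: r0:1,r1:Mul1,r2:1,r3:Mul2
  c5: stall  regs: r0:1,r1:Mul1,r2:1,r3:Mul2
  c6: stall  regs: r0:1,r1:Mul1,r2:1,r3:Mul2
  c7: CDB Mul1=81; issue MUL r3<-Mul1  regs: r0:1,r1:81,r2:1,r3:Mul1
  c8: CDB Mul2=1; issue ADD r2<-Add1  regs: r0:1,r1:81,r2:Add1,r3:Mul1
  c9: issue MUL r3<-Mul2  regs: r0:1,r1:81,r2:Add1,r3:Mul2
  c10: stall  regs: r0:1,r1:81,r2:Add1,r3:Mul2
  c11: stall  regs: r0:1,r1:81,r2:Add1,r3:Mul2
  c12: CDB Mul1=1; issue MUL r1<-Mul1  regs: r0:1,r1:Mul1,r2:Add1,r3:Mul2
  c13: issue SUB r2<-Add2  regs: r0:1,r1:Mul1,r2:Add2,r3:Mul2
  c14: issue SUB r1<-Add3  regs: r0:1,r1:Add3,r2:Add2,r3:Mul2
  c15: CDB Add1=82; issue SUB r1<-Add1  regs: r0:1,r1:Add1,r2:Add2,r3:Mul2
  c16: -  regs: r0:1,r1:Add1,r2:Add2,r3:Mul2
  c17: CDB Mul2=81  regs: r0:1,r1:Add1,r2:Add2,r3:81
  c18: -  regs: r0:1,r1:Add1,r2:Add2,r3:81
  c19: -  regs: r0:1,r1:Add1,r2:Add2,r3:81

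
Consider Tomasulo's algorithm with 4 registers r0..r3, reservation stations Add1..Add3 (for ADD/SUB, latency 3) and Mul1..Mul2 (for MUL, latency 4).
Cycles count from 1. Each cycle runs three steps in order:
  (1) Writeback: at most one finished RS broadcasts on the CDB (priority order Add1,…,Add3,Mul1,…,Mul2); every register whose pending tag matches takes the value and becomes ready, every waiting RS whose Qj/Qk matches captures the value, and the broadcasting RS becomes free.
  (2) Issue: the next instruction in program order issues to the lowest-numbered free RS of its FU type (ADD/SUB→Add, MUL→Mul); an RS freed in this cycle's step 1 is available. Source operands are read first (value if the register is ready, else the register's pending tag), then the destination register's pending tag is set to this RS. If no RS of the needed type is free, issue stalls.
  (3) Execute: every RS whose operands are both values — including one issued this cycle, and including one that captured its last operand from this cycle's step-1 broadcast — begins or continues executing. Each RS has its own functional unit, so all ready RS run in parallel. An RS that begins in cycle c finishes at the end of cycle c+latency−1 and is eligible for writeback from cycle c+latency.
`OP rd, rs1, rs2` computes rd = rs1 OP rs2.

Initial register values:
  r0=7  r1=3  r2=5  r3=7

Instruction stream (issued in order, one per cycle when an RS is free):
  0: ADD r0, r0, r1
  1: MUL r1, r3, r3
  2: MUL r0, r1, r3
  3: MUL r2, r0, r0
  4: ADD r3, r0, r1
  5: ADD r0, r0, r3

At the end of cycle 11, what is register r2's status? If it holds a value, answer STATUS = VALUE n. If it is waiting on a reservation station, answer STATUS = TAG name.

c1: issue ADD r0<-Add1 | r0:Add1,r1:3,r2:5,r3:7
c2: issue MUL r1<-Mul1 | r0:Add1,r1:Mul1,r2:5,r3:7
c3: issue MUL r0<-Mul2 | r0:Mul2,r1:Mul1,r2:5,r3:7
c4: CDB Add1=10; stall | r0:Mul2,r1:Mul1,r2:5,r3:7
c5: stall | r0:Mul2,r1:Mul1,r2:5,r3:7
c6: CDB Mul1=49; issue MUL r2<-Mul1 | r0:Mul2,r1:49,r2:Mul1,r3:7
c7: issue ADD r3<-Add1 | r0:Mul2,r1:49,r2:Mul1,r3:Add1
c8: issue ADD r0<-Add2 | r0:Add2,r1:49,r2:Mul1,r3:Add1
c9: - | r0:Add2,r1:49,r2:Mul1,r3:Add1
c10: CDB Mul2=343 | r0:Add2,r1:49,r2:Mul1,r3:Add1
c11: - | r0:Add2,r1:49,r2:Mul1,r3:Add1

STATUS = TAG Mul1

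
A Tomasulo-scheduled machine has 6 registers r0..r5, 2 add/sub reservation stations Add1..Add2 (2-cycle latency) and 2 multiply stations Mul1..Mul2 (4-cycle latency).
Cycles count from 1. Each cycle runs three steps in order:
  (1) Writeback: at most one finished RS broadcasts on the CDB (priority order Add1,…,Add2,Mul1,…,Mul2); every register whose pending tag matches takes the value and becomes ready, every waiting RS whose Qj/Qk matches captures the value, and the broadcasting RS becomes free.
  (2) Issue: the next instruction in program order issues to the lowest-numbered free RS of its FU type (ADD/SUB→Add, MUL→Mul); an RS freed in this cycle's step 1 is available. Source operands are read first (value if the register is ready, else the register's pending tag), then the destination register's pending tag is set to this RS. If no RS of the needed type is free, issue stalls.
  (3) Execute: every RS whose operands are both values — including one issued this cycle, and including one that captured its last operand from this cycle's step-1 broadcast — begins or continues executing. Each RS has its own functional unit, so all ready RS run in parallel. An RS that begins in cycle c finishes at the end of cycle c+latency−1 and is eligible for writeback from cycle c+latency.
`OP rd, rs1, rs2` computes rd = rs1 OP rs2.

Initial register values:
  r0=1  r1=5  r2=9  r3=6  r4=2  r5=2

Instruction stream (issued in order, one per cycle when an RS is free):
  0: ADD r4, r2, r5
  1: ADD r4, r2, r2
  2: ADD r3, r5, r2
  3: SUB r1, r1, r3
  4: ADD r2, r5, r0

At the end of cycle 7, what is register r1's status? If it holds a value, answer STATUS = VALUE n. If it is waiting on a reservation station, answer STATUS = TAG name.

STATUS = TAG Add2

cycle 1: issue ADD r4<-Add1 // r0:1,r1:5,r2:9,r3:6,r4:Add1,r5:2
cycle 2: issue ADD r4<-Add2 // r0:1,r1:5,r2:9,r3:6,r4:Add2,r5:2
cycle 3: CDB Add1=11; issue ADD r3<-Add1 // r0:1,r1:5,r2:9,r3:Add1,r4:Add2,r5:2
cycle 4: CDB Add2=18; issue SUB r1<-Add2 // r0:1,r1:Add2,r2:9,r3:Add1,r4:18,r5:2
cycle 5: CDB Add1=11; issue ADD r2<-Add1 // r0:1,r1:Add2,r2:Add1,r3:11,r4:18,r5:2
cycle 6: - // r0:1,r1:Add2,r2:Add1,r3:11,r4:18,r5:2
cycle 7: CDB Add1=3 // r0:1,r1:Add2,r2:3,r3:11,r4:18,r5:2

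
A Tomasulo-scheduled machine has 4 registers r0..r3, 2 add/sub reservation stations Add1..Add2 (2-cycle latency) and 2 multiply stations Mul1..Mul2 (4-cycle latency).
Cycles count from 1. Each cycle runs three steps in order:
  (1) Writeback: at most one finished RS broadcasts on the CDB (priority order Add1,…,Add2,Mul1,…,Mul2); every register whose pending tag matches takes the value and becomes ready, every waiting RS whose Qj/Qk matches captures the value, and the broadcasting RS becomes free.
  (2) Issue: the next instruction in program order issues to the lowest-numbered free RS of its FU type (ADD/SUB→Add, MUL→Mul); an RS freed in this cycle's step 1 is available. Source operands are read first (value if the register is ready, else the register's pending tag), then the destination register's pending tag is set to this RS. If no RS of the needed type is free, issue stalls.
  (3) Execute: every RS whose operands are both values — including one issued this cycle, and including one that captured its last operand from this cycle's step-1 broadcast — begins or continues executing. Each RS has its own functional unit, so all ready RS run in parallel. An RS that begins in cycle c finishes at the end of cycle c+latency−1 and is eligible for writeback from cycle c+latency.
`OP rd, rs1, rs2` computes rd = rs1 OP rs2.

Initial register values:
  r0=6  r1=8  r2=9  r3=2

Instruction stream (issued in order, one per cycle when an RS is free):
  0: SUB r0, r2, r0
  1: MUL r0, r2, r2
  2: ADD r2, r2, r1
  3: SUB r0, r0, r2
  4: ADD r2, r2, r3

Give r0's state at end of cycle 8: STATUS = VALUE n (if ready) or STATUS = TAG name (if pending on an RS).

cycle 1: issue SUB r0<-Add1 // r0:Add1,r1:8,r2:9,r3:2
cycle 2: issue MUL r0<-Mul1 // r0:Mul1,r1:8,r2:9,r3:2
cycle 3: CDB Add1=3; issue ADD r2<-Add1 // r0:Mul1,r1:8,r2:Add1,r3:2
cycle 4: issue SUB r0<-Add2 // r0:Add2,r1:8,r2:Add1,r3:2
cycle 5: CDB Add1=17; issue ADD r2<-Add1 // r0:Add2,r1:8,r2:Add1,r3:2
cycle 6: CDB Mul1=81 // r0:Add2,r1:8,r2:Add1,r3:2
cycle 7: CDB Add1=19 // r0:Add2,r1:8,r2:19,r3:2
cycle 8: CDB Add2=64 // r0:64,r1:8,r2:19,r3:2

STATUS = VALUE 64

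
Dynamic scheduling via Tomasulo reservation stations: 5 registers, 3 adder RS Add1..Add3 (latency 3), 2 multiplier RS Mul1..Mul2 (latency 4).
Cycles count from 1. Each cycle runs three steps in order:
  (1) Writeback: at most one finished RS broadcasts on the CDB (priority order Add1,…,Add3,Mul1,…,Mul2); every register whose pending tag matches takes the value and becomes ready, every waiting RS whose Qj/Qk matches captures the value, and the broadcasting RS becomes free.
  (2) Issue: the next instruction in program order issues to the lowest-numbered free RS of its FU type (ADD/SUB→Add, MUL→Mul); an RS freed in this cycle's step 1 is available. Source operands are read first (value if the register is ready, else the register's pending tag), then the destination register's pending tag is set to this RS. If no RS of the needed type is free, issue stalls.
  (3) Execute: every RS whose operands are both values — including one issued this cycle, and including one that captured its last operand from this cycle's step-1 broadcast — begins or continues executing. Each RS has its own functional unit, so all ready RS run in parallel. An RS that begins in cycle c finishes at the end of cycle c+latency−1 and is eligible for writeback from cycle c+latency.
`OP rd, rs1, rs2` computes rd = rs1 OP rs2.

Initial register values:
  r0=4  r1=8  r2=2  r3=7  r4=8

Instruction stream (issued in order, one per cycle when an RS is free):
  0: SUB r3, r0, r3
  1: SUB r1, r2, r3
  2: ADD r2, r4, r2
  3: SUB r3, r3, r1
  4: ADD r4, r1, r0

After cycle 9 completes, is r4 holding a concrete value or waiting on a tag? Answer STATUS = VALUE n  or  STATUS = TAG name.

cycle 1: issue SUB r3<-Add1 // r0:4,r1:8,r2:2,r3:Add1,r4:8
cycle 2: issue SUB r1<-Add2 // r0:4,r1:Add2,r2:2,r3:Add1,r4:8
cycle 3: issue ADD r2<-Add3 // r0:4,r1:Add2,r2:Add3,r3:Add1,r4:8
cycle 4: CDB Add1=-3; issue SUB r3<-Add1 // r0:4,r1:Add2,r2:Add3,r3:Add1,r4:8
cycle 5: stall // r0:4,r1:Add2,r2:Add3,r3:Add1,r4:8
cycle 6: CDB Add3=10; issue ADD r4<-Add3 // r0:4,r1:Add2,r2:10,r3:Add1,r4:Add3
cycle 7: CDB Add2=5 // r0:4,r1:5,r2:10,r3:Add1,r4:Add3
cycle 8: - // r0:4,r1:5,r2:10,r3:Add1,r4:Add3
cycle 9: - // r0:4,r1:5,r2:10,r3:Add1,r4:Add3

STATUS = TAG Add3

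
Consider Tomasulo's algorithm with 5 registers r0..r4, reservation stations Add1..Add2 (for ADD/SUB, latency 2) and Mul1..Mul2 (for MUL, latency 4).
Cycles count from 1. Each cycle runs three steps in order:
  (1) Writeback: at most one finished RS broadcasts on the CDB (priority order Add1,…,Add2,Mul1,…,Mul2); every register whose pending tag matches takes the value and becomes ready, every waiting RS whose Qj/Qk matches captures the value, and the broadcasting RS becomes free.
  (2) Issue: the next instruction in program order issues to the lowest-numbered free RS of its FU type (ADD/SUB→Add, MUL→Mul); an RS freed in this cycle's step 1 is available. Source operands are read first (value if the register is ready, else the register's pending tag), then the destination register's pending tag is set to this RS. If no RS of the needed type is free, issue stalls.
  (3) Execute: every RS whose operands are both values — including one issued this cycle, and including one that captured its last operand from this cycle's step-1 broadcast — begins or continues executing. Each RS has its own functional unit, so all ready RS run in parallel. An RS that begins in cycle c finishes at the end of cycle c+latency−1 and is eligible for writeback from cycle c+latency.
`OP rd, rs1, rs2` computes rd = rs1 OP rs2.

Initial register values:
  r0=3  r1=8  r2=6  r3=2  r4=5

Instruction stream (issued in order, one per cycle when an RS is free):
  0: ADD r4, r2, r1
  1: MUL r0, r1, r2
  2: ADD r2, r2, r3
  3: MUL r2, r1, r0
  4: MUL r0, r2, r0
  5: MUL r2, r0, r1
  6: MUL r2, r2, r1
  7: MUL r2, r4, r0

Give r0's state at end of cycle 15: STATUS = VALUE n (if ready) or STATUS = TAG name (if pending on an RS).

cycle 1: issue ADD r4<-Add1 // r0:3,r1:8,r2:6,r3:2,r4:Add1
cycle 2: issue MUL r0<-Mul1 // r0:Mul1,r1:8,r2:6,r3:2,r4:Add1
cycle 3: CDB Add1=14; issue ADD r2<-Add1 // r0:Mul1,r1:8,r2:Add1,r3:2,r4:14
cycle 4: issue MUL r2<-Mul2 // r0:Mul1,r1:8,r2:Mul2,r3:2,r4:14
cycle 5: CDB Add1=8; stall // r0:Mul1,r1:8,r2:Mul2,r3:2,r4:14
cycle 6: CDB Mul1=48; issue MUL r0<-Mul1 // r0:Mul1,r1:8,r2:Mul2,r3:2,r4:14
cycle 7: stall // r0:Mul1,r1:8,r2:Mul2,r3:2,r4:14
cycle 8: stall // r0:Mul1,r1:8,r2:Mul2,r3:2,r4:14
cycle 9: stall // r0:Mul1,r1:8,r2:Mul2,r3:2,r4:14
cycle 10: CDB Mul2=384; issue MUL r2<-Mul2 // r0:Mul1,r1:8,r2:Mul2,r3:2,r4:14
cycle 11: stall // r0:Mul1,r1:8,r2:Mul2,r3:2,r4:14
cycle 12: stall // r0:Mul1,r1:8,r2:Mul2,r3:2,r4:14
cycle 13: stall // r0:Mul1,r1:8,r2:Mul2,r3:2,r4:14
cycle 14: CDB Mul1=18432; issue MUL r2<-Mul1 // r0:18432,r1:8,r2:Mul1,r3:2,r4:14
cycle 15: stall // r0:18432,r1:8,r2:Mul1,r3:2,r4:14

STATUS = VALUE 18432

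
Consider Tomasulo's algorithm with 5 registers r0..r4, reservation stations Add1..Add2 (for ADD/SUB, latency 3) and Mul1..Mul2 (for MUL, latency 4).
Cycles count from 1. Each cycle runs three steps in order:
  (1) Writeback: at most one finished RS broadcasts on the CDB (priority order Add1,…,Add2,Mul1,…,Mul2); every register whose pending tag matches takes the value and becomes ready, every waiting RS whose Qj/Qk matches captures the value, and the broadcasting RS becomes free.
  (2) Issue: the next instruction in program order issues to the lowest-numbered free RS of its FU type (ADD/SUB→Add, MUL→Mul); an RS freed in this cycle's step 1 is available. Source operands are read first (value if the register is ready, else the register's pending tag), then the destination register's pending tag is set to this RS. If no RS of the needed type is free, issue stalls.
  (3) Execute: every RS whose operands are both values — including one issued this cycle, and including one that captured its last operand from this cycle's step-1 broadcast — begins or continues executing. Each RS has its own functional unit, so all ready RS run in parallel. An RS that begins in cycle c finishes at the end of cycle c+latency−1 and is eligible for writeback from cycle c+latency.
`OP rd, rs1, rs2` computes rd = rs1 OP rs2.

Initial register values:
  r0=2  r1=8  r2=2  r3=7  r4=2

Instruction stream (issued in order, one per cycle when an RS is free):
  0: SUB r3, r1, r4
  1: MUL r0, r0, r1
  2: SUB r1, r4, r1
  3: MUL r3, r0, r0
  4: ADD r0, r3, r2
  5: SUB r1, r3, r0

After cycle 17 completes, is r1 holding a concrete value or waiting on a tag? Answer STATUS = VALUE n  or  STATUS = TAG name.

cycle 1: issue SUB r3<-Add1 // r0:2,r1:8,r2:2,r3:Add1,r4:2
cycle 2: issue MUL r0<-Mul1 // r0:Mul1,r1:8,r2:2,r3:Add1,r4:2
cycle 3: issue SUB r1<-Add2 // r0:Mul1,r1:Add2,r2:2,r3:Add1,r4:2
cycle 4: CDB Add1=6; issue MUL r3<-Mul2 // r0:Mul1,r1:Add2,r2:2,r3:Mul2,r4:2
cycle 5: issue ADD r0<-Add1 // r0:Add1,r1:Add2,r2:2,r3:Mul2,r4:2
cycle 6: CDB Add2=-6; issue SUB r1<-Add2 // r0:Add1,r1:Add2,r2:2,r3:Mul2,r4:2
cycle 7: CDB Mul1=16 // r0:Add1,r1:Add2,r2:2,r3:Mul2,r4:2
cycle 8: - // r0:Add1,r1:Add2,r2:2,r3:Mul2,r4:2
cycle 9: - // r0:Add1,r1:Add2,r2:2,r3:Mul2,r4:2
cycle 10: - // r0:Add1,r1:Add2,r2:2,r3:Mul2,r4:2
cycle 11: CDB Mul2=256 // r0:Add1,r1:Add2,r2:2,r3:256,r4:2
cycle 12: - // r0:Add1,r1:Add2,r2:2,r3:256,r4:2
cycle 13: - // r0:Add1,r1:Add2,r2:2,r3:256,r4:2
cycle 14: CDB Add1=258 // r0:258,r1:Add2,r2:2,r3:256,r4:2
cycle 15: - // r0:258,r1:Add2,r2:2,r3:256,r4:2
cycle 16: - // r0:258,r1:Add2,r2:2,r3:256,r4:2
cycle 17: CDB Add2=-2 // r0:258,r1:-2,r2:2,r3:256,r4:2

STATUS = VALUE -2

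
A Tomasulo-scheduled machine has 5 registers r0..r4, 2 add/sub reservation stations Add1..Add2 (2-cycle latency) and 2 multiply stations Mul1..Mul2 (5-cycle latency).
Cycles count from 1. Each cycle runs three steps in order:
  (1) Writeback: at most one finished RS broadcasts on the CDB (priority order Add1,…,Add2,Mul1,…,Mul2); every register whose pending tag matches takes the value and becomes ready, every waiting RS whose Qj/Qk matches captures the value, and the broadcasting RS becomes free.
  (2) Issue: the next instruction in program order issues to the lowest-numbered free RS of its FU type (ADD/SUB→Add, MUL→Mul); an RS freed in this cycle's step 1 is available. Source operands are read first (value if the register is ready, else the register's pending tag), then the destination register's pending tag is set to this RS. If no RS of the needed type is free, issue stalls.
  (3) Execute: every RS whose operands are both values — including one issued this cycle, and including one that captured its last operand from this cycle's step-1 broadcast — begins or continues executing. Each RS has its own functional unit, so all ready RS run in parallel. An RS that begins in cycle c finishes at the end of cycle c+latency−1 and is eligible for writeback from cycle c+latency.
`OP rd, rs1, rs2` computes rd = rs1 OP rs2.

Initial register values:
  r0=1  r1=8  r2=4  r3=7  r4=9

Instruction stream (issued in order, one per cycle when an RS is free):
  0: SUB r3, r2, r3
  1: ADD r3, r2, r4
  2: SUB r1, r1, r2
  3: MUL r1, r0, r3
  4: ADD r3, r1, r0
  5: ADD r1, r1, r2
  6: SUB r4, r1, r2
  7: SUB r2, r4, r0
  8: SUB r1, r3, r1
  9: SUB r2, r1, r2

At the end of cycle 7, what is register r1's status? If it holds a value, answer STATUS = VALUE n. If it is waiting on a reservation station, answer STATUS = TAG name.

STATUS = TAG Add2

cycle 1: issue SUB r3<-Add1 // r0:1,r1:8,r2:4,r3:Add1,r4:9
cycle 2: issue ADD r3<-Add2 // r0:1,r1:8,r2:4,r3:Add2,r4:9
cycle 3: CDB Add1=-3; issue SUB r1<-Add1 // r0:1,r1:Add1,r2:4,r3:Add2,r4:9
cycle 4: CDB Add2=13; issue MUL r1<-Mul1 // r0:1,r1:Mul1,r2:4,r3:13,r4:9
cycle 5: CDB Add1=4; issue ADD r3<-Add1 // r0:1,r1:Mul1,r2:4,r3:Add1,r4:9
cycle 6: issue ADD r1<-Add2 // r0:1,r1:Add2,r2:4,r3:Add1,r4:9
cycle 7: stall // r0:1,r1:Add2,r2:4,r3:Add1,r4:9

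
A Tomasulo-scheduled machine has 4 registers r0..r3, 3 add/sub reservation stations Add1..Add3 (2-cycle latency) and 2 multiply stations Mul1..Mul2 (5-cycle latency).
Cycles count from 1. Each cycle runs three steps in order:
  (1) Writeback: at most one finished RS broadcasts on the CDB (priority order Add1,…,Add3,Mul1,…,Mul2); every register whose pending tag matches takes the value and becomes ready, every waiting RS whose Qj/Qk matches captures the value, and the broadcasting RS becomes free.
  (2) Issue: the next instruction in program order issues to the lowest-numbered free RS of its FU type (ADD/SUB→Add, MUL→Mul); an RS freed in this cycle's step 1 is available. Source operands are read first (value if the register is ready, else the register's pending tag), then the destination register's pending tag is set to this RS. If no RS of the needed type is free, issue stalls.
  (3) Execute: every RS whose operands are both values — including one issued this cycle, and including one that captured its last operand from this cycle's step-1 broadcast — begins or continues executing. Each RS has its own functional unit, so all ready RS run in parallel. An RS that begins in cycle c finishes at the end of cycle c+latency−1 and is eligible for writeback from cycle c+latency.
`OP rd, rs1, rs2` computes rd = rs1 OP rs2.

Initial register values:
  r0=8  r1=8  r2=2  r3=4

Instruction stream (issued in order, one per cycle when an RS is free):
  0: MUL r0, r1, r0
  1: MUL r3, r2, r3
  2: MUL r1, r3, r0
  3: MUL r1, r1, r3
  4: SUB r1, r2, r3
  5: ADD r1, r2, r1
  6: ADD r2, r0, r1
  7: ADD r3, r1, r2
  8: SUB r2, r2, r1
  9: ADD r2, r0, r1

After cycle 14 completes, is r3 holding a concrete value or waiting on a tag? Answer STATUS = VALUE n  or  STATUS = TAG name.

  c1: issue MUL r0<-Mul1  regs: r0:Mul1,r1:8,r2:2,r3:4
  c2: issue MUL r3<-Mul2  regs: r0:Mul1,r1:8,r2:2,r3:Mul2
  c3: stall  regs: r0:Mul1,r1:8,r2:2,r3:Mul2
  c4: stall  regs: r0:Mul1,r1:8,r2:2,r3:Mul2
  c5: stall  regs: r0:Mul1,r1:8,r2:2,r3:Mul2
  c6: CDB Mul1=64; issue MUL r1<-Mul1  regs: r0:64,r1:Mul1,r2:2,r3:Mul2
  c7: CDB Mul2=8; issue MUL r1<-Mul2  regs: r0:64,r1:Mul2,r2:2,r3:8
  c8: issue SUB r1<-Add1  regs: r0:64,r1:Add1,r2:2,r3:8
  c9: issue ADD r1<-Add2  regs: r0:64,r1:Add2,r2:2,r3:8
  c10: CDB Add1=-6; issue ADD r2<-Add1  regs: r0:64,r1:Add2,r2:Add1,r3:8
  c11: issue ADD r3<-Add3  regs: r0:64,r1:Add2,r2:Add1,r3:Add3
  c12: CDB Add2=-4; issue SUB r2<-Add2  regs: r0:64,r1:-4,r2:Add2,r3:Add3
  c13: CDB Mul1=512; stall  regs: r0:64,r1:-4,r2:Add2,r3:Add3
  c14: CDB Add1=60; issue ADD r2<-Add1  regs: r0:64,r1:-4,r2:Add1,r3:Add3

STATUS = TAG Add3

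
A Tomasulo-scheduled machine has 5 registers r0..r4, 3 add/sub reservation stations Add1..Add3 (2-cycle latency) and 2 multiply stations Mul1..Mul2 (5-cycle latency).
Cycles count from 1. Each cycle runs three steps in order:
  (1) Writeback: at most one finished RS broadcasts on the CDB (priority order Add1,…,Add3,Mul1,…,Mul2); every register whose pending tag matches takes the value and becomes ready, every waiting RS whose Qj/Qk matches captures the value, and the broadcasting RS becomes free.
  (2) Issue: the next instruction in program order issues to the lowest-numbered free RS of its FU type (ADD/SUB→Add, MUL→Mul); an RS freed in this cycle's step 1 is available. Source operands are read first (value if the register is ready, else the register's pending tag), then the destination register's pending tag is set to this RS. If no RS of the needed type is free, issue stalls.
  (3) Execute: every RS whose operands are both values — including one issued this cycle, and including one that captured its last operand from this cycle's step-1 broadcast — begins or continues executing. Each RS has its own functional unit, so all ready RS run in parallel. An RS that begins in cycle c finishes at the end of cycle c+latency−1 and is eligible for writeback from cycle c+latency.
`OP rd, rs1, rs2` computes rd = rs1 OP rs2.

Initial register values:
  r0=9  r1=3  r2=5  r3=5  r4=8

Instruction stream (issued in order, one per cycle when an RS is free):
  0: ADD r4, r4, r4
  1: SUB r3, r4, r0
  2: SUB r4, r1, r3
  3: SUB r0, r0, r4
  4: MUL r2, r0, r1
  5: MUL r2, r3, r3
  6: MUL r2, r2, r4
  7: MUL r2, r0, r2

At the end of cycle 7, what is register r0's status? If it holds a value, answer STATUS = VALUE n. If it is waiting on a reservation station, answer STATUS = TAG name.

STATUS = TAG Add3

  c1: issue ADD r4<-Add1  regs: r0:9,r1:3,r2:5,r3:5,r4:Add1
  c2: issue SUB r3<-Add2  regs: r0:9,r1:3,r2:5,r3:Add2,r4:Add1
  c3: CDB Add1=16; issue SUB r4<-Add1  regs: r0:9,r1:3,r2:5,r3:Add2,r4:Add1
  c4: issue SUB r0<-Add3  regs: r0:Add3,r1:3,r2:5,r3:Add2,r4:Add1
  c5: CDB Add2=7; issue MUL r2<-Mul1  regs: r0:Add3,r1:3,r2:Mul1,r3:7,r4:Add1
  c6: issue MUL r2<-Mul2  regs: r0:Add3,r1:3,r2:Mul2,r3:7,r4:Add1
  c7: CDB Add1=-4; stall  regs: r0:Add3,r1:3,r2:Mul2,r3:7,r4:-4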